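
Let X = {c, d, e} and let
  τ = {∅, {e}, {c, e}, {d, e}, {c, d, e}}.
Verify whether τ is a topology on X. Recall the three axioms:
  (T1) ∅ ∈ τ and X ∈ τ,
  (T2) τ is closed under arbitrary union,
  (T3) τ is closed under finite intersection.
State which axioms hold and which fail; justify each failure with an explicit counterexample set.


τ IS a topology on X.

Axiom (T1): ∅ ∈ τ? Yes; X ∈ τ? Yes.
Axiom (T2/T3): check pairwise unions and intersections of members of τ.
All pairwise intersections and unions checked — each lies in τ. Therefore τ satisfies (T1), (T2), (T3): it IS a topology on X.


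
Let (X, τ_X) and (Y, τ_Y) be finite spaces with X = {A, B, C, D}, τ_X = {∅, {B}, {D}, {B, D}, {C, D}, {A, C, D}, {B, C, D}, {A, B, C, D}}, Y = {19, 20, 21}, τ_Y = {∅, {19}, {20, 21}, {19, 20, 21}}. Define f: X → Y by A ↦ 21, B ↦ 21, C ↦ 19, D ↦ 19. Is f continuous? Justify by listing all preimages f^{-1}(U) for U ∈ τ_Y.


f is NOT continuous.

Compute f^{-1}(U) for each U ∈ τ_Y:
  U = ∅: f^{-1}(U) = ∅ ∈ τ_X ✓.
  U = {19}: f^{-1}(U) = {C, D} ∈ τ_X ✓.
  U = {20, 21}: f^{-1}(U) = {A, B} ∉ τ_X ✗.
  U = {19, 20, 21}: f^{-1}(U) = {A, B, C, D} ∈ τ_X ✓.
Found U = {20, 21} with f^{-1}(U) = {A, B} not in τ_X. Therefore f is NOT continuous.


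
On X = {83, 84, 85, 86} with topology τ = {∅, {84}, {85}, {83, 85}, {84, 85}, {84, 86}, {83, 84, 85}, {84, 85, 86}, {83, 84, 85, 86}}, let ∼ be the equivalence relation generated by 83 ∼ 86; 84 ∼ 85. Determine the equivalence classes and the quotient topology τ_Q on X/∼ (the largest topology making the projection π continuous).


X/∼ = {[83=86], [84=85]}; |τ_Q| = 3.

Equivalence classes: [83=86], [84=85].
Quotient map π: X → X/∼ sends 83 ↦ [83=86], 84 ↦ [84=85], 85 ↦ [84=85], 86 ↦ [83=86].
For each subset V ⊆ X/∼, compute π^{-1}(V) ⊆ X and check whether π^{-1}(V) ∈ τ. V is open in τ_Q iff π^{-1}(V) ∈ τ.
  V = {}: π^{-1}(V) = ∅ ∈ τ ✓.
  V = {[83=86]}: π^{-1}(V) = {83, 86} ∉ τ ✗.
  V = {[84=85]}: π^{-1}(V) = {84, 85} ∈ τ ✓.
  V = {[83=86], [84=85]}: π^{-1}(V) = {83, 84, 85, 86} ∈ τ ✓.
Open sets in the quotient: τ_Q = {{}, {[84=85]}, {[83=86], [84=85]}} (3 elements).


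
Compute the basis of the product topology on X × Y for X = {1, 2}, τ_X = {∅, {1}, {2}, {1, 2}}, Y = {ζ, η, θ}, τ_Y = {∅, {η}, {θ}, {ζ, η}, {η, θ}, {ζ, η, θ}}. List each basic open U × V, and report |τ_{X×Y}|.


Basis B = {∅ × ∅, {1} × {η}, {1} × {θ}, {2} × {η}, {2} × {θ}, {1} × {ζ, η}, {1} × {η, θ}, {1, 2} × {η}, {1, 2} × {θ}, {2} × {ζ, η}, {2} × {η, θ}, {1} × {ζ, η, θ}, {2} × {ζ, η, θ}, {1, 2} × {ζ, η}, {1, 2} × {η, θ}, {1, 2} × {ζ, η, θ}}; |τ_{X×Y}| = 36.

Enumerate products U × V with U ∈ τ_X, V ∈ τ_Y (deduplicated):
  ∅ × ∅ = {} (∅)
  {1} × {η} = {(1,η)}
  {1} × {θ} = {(1,θ)}
  {2} × {η} = {(2,η)}
  {2} × {θ} = {(2,θ)}
  {1} × {ζ, η} = {(1,ζ), (1,η)}
  {1} × {η, θ} = {(1,η), (1,θ)}
  {1, 2} × {η} = {(1,η), (2,η)}
  {1, 2} × {θ} = {(1,θ), (2,θ)}
  {2} × {ζ, η} = {(2,ζ), (2,η)}
  {2} × {η, θ} = {(2,η), (2,θ)}
  {1} × {ζ, η, θ} = {(1,ζ), (1,η), (1,θ)}
  {2} × {ζ, η, θ} = {(2,ζ), (2,η), (2,θ)}
  {1, 2} × {ζ, η} = {(1,ζ), (1,η), (2,ζ), (2,η)}
  {1, 2} × {η, θ} = {(1,η), (1,θ), (2,η), (2,θ)}
  {1, 2} × {ζ, η, θ} = {(1,ζ), (1,η), (1,θ), (2,ζ), (2,η), (2,θ)}
These 16 distinct sets form the basis B.
Close under arbitrary unions to get τ_{X×Y}; counting gives |τ_{X×Y}| = 36.


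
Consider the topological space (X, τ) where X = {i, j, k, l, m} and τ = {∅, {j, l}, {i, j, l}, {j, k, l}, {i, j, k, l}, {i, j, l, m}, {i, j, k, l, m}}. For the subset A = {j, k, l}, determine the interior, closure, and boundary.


int(A) = {j, k, l}, cl(A) = {i, j, k, l, m}, ∂A = {i, m}.

Closed sets in (X, τ) are complements of opens:
  closed(X, τ) = {∅, {k}, {m}, {i, m}, {k, m}, {i, k, m}, {i, j, k, l, m}}.
int(A) = ⋃ {U ∈ τ : U ⊆ A}. Opens contained in A: ∅, {j, l}, {j, k, l}.
Taking the union of these: int(A) = {j, k, l}.
cl(A) = ⋂ {C closed : A ⊆ C}. Closed sets containing A: {i, j, k, l, m}.
Intersecting these: cl(A) = {i, j, k, l, m}.
∂A = cl(A) ∖ int(A) = {i, j, k, l, m} ∖ {j, k, l} = {i, m}.


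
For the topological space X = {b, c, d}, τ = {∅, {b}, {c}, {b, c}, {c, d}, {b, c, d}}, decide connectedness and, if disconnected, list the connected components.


(X, τ) is disconnected; components = [{b}, {c, d}].

Find clopen sets (U ∈ τ with X ∖ U ∈ τ):
  U = ∅, X ∖ U = {b, c, d} — both open, so U is clopen.
  U = {b}, X ∖ U = {c, d} — both open, so U is clopen.
  U = {c, d}, X ∖ U = {b} — both open, so U is clopen.
  U = {b, c, d}, X ∖ U = ∅ — both open, so U is clopen.
Nontrivial clopen(s) exist: e.g. {c, d}. So (X, τ) is disconnected.
Compute connected components by grouping points that agree on all clopens:
  component: {b}
  component: {c, d}


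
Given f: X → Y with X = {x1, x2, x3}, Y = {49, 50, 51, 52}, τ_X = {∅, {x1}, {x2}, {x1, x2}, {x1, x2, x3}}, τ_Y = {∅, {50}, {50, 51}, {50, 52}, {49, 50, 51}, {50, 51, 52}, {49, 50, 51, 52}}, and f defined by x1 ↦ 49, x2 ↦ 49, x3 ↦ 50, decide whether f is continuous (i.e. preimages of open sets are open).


f is NOT continuous.

Compute f^{-1}(U) for each U ∈ τ_Y:
  U = ∅: f^{-1}(U) = ∅ ∈ τ_X ✓.
  U = {50}: f^{-1}(U) = {x3} ∉ τ_X ✗.
  U = {50, 51}: f^{-1}(U) = {x3} ∉ τ_X ✗.
  U = {50, 52}: f^{-1}(U) = {x3} ∉ τ_X ✗.
  U = {49, 50, 51}: f^{-1}(U) = {x1, x2, x3} ∈ τ_X ✓.
  U = {50, 51, 52}: f^{-1}(U) = {x3} ∉ τ_X ✗.
  U = {49, 50, 51, 52}: f^{-1}(U) = {x1, x2, x3} ∈ τ_X ✓.
Found U = {50} with f^{-1}(U) = {x3} not in τ_X. Therefore f is NOT continuous.


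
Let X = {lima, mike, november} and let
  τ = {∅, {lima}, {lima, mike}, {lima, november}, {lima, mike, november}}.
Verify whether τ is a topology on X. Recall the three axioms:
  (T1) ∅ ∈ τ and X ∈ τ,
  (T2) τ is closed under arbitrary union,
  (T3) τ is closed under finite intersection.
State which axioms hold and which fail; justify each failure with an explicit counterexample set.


τ IS a topology on X.

Axiom (T1): ∅ ∈ τ? Yes; X ∈ τ? Yes.
Axiom (T2/T3): check pairwise unions and intersections of members of τ.
All pairwise intersections and unions checked — each lies in τ. Therefore τ satisfies (T1), (T2), (T3): it IS a topology on X.


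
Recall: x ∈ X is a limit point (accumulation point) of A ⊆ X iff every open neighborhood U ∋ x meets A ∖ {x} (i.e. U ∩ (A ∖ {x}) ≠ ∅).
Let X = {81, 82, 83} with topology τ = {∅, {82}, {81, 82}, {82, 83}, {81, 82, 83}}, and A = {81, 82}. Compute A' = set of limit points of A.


A' = {81, 83}

For each x ∈ X, list the open sets U ∈ τ with x ∈ U, then check whether U ∩ (A ∖ {x}) ≠ ∅ for every such U.
  x = 81: opens ∋ x are {81, 82}, {81, 82, 83}; each meets A ∖ {81}, so x IS a limit point.
  x = 82: open {82} ∋ x has {82} ∩ (A ∖ {82}) = ∅, so x is NOT a limit point.
  x = 83: opens ∋ x are {82, 83}, {81, 82, 83}; each meets A ∖ {83}, so x IS a limit point.
Collecting: A' = {81, 83}.


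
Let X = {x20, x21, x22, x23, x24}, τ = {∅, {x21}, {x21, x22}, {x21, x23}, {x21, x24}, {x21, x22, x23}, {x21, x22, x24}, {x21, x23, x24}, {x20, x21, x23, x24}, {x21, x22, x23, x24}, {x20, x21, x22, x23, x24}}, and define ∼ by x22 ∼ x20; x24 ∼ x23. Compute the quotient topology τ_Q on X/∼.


X/∼ = {[x20=x22], [x21], [x23=x24]}; |τ_Q| = 4.

Equivalence classes: [x20=x22], [x21], [x23=x24].
Quotient map π: X → X/∼ sends x20 ↦ [x20=x22], x21 ↦ [x21], x22 ↦ [x20=x22], x23 ↦ [x23=x24], x24 ↦ [x23=x24].
For each subset V ⊆ X/∼, compute π^{-1}(V) ⊆ X and check whether π^{-1}(V) ∈ τ. V is open in τ_Q iff π^{-1}(V) ∈ τ.
  V = {}: π^{-1}(V) = ∅ ∈ τ ✓.
  V = {[x20=x22]}: π^{-1}(V) = {x20, x22} ∉ τ ✗.
  V = {[x21]}: π^{-1}(V) = {x21} ∈ τ ✓.
  V = {[x20=x22], [x21]}: π^{-1}(V) = {x20, x21, x22} ∉ τ ✗.
  V = {[x23=x24]}: π^{-1}(V) = {x23, x24} ∉ τ ✗.
  V = {[x20=x22], [x23=x24]}: π^{-1}(V) = {x20, x22, x23, x24} ∉ τ ✗.
  V = {[x21], [x23=x24]}: π^{-1}(V) = {x21, x23, x24} ∈ τ ✓.
  V = {[x20=x22], [x21], [x23=x24]}: π^{-1}(V) = {x20, x21, x22, x23, x24} ∈ τ ✓.
Open sets in the quotient: τ_Q = {{}, {[x21]}, {[x21], [x23=x24]}, {[x20=x22], [x21], [x23=x24]}} (4 elements).


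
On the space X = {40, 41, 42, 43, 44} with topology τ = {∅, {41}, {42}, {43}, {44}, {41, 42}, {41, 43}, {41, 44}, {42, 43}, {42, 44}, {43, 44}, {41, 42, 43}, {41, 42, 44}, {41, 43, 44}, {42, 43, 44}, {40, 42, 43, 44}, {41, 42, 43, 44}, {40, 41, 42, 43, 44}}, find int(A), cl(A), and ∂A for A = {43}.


int(A) = {43}, cl(A) = {40, 43}, ∂A = {40}.

Closed sets in (X, τ) are complements of opens:
  closed(X, τ) = {∅, {40}, {41}, {40, 41}, {40, 42}, {40, 43}, {40, 44}, {40, 41, 42}, {40, 41, 43}, {40, 41, 44}, {40, 42, 43}, {40, 42, 44}, {40, 43, 44}, {40, 41, 42, 43}, {40, 41, 42, 44}, {40, 41, 43, 44}, {40, 42, 43, 44}, {40, 41, 42, 43, 44}}.
int(A) = ⋃ {U ∈ τ : U ⊆ A}. Opens contained in A: ∅, {43}.
Taking the union of these: int(A) = {43}.
cl(A) = ⋂ {C closed : A ⊆ C}. Closed sets containing A: {40, 43}, {40, 41, 43}, {40, 42, 43}, {40, 43, 44}, {40, 41, 42, 43}, {40, 41, 43, 44}, {40, 42, 43, 44}, {40, 41, 42, 43, 44}.
Intersecting these: cl(A) = {40, 43}.
∂A = cl(A) ∖ int(A) = {40, 43} ∖ {43} = {40}.


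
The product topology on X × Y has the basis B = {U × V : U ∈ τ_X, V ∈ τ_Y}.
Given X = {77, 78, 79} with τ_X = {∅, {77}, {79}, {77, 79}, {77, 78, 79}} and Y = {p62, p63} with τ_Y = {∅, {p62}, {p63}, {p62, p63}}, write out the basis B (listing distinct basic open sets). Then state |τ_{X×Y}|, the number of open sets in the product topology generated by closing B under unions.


Basis B = {∅ × ∅, {77} × {p62}, {77} × {p63}, {79} × {p62}, {79} × {p63}, {77} × {p62, p63}, {77, 79} × {p62}, {77, 79} × {p63}, {79} × {p62, p63}, {77, 78, 79} × {p62}, {77, 78, 79} × {p63}, {77, 79} × {p62, p63}, {77, 78, 79} × {p62, p63}}; |τ_{X×Y}| = 25.

Enumerate products U × V with U ∈ τ_X, V ∈ τ_Y (deduplicated):
  ∅ × ∅ = {} (∅)
  {77} × {p62} = {(77,p62)}
  {77} × {p63} = {(77,p63)}
  {79} × {p62} = {(79,p62)}
  {79} × {p63} = {(79,p63)}
  {77} × {p62, p63} = {(77,p62), (77,p63)}
  {77, 79} × {p62} = {(77,p62), (79,p62)}
  {77, 79} × {p63} = {(77,p63), (79,p63)}
  {79} × {p62, p63} = {(79,p62), (79,p63)}
  {77, 78, 79} × {p62} = {(77,p62), (78,p62), (79,p62)}
  {77, 78, 79} × {p63} = {(77,p63), (78,p63), (79,p63)}
  {77, 79} × {p62, p63} = {(77,p62), (77,p63), (79,p62), (79,p63)}
  {77, 78, 79} × {p62, p63} = {(77,p62), (77,p63), (78,p62), (78,p63), (79,p62), (79,p63)}
These 13 distinct sets form the basis B.
Close under arbitrary unions to get τ_{X×Y}; counting gives |τ_{X×Y}| = 25.


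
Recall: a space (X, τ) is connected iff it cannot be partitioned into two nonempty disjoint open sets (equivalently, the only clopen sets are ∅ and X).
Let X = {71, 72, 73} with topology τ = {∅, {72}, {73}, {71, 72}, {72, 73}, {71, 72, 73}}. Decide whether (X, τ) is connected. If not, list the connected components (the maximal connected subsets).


(X, τ) is disconnected; components = [{73}, {71, 72}].

Find clopen sets (U ∈ τ with X ∖ U ∈ τ):
  U = ∅, X ∖ U = {71, 72, 73} — both open, so U is clopen.
  U = {73}, X ∖ U = {71, 72} — both open, so U is clopen.
  U = {71, 72}, X ∖ U = {73} — both open, so U is clopen.
  U = {71, 72, 73}, X ∖ U = ∅ — both open, so U is clopen.
Nontrivial clopen(s) exist: e.g. {71, 72}. So (X, τ) is disconnected.
Compute connected components by grouping points that agree on all clopens:
  component: {73}
  component: {71, 72}


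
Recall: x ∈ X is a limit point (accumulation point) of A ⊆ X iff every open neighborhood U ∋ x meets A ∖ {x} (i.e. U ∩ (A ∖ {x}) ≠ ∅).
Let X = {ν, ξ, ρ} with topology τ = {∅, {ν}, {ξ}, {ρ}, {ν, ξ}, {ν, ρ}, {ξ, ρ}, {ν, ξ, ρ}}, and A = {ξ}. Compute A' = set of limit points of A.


A' = ∅

For each x ∈ X, list the open sets U ∈ τ with x ∈ U, then check whether U ∩ (A ∖ {x}) ≠ ∅ for every such U.
  x = ν: open {ν} ∋ x has {ν} ∩ (A ∖ {ν}) = ∅, so x is NOT a limit point.
  x = ξ: open {ξ} ∋ x has {ξ} ∩ (A ∖ {ξ}) = ∅, so x is NOT a limit point.
  x = ρ: open {ρ} ∋ x has {ρ} ∩ (A ∖ {ρ}) = ∅, so x is NOT a limit point.
Collecting: A' = ∅.


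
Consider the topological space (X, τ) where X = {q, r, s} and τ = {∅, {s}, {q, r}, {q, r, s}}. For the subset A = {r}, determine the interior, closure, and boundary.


int(A) = ∅, cl(A) = {q, r}, ∂A = {q, r}.

Closed sets in (X, τ) are complements of opens:
  closed(X, τ) = {∅, {s}, {q, r}, {q, r, s}}.
int(A) = ⋃ {U ∈ τ : U ⊆ A}. Opens contained in A: ∅.
Taking the union of these: int(A) = ∅.
cl(A) = ⋂ {C closed : A ⊆ C}. Closed sets containing A: {q, r}, {q, r, s}.
Intersecting these: cl(A) = {q, r}.
∂A = cl(A) ∖ int(A) = {q, r} ∖ ∅ = {q, r}.


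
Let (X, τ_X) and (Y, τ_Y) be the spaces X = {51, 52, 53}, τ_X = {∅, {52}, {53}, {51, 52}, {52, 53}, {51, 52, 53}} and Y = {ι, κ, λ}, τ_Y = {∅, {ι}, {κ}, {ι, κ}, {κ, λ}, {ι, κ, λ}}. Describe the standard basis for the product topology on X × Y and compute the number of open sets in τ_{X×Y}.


Basis B = {∅ × ∅, {52} × {ι}, {52} × {κ}, {53} × {ι}, {53} × {κ}, {51, 52} × {ι}, {51, 52} × {κ}, {52} × {ι, κ}, {52, 53} × {ι}, {52} × {κ, λ}, {52, 53} × {κ}, {53} × {ι, κ}, {53} × {κ, λ}, {51, 52, 53} × {ι}, {51, 52, 53} × {κ}, {52} × {ι, κ, λ}, {53} × {ι, κ, λ}, {51, 52} × {ι, κ}, {51, 52} × {κ, λ}, {52, 53} × {ι, κ}, {52, 53} × {κ, λ}, {51, 52} × {ι, κ, λ}, {51, 52, 53} × {ι, κ}, {51, 52, 53} × {κ, λ}, {52, 53} × {ι, κ, λ}, {51, 52, 53} × {ι, κ, λ}}; |τ_{X×Y}| = 108.

Enumerate products U × V with U ∈ τ_X, V ∈ τ_Y (deduplicated):
  ∅ × ∅ = {} (∅)
  {52} × {ι} = {(52,ι)}
  {52} × {κ} = {(52,κ)}
  {53} × {ι} = {(53,ι)}
  {53} × {κ} = {(53,κ)}
  {51, 52} × {ι} = {(51,ι), (52,ι)}
  {51, 52} × {κ} = {(51,κ), (52,κ)}
  {52} × {ι, κ} = {(52,ι), (52,κ)}
  {52, 53} × {ι} = {(52,ι), (53,ι)}
  {52} × {κ, λ} = {(52,κ), (52,λ)}
  {52, 53} × {κ} = {(52,κ), (53,κ)}
  {53} × {ι, κ} = {(53,ι), (53,κ)}
  {53} × {κ, λ} = {(53,κ), (53,λ)}
  {51, 52, 53} × {ι} = {(51,ι), (52,ι), (53,ι)}
  {51, 52, 53} × {κ} = {(51,κ), (52,κ), (53,κ)}
  {52} × {ι, κ, λ} = {(52,ι), (52,κ), (52,λ)}
  {53} × {ι, κ, λ} = {(53,ι), (53,κ), (53,λ)}
  {51, 52} × {ι, κ} = {(51,ι), (51,κ), (52,ι), (52,κ)}
  {51, 52} × {κ, λ} = {(51,κ), (51,λ), (52,κ), (52,λ)}
  {52, 53} × {ι, κ} = {(52,ι), (52,κ), (53,ι), (53,κ)}
  {52, 53} × {κ, λ} = {(52,κ), (52,λ), (53,κ), (53,λ)}
  {51, 52} × {ι, κ, λ} = {(51,ι), (51,κ), (51,λ), (52,ι), (52,κ), (52,λ)}
  {51, 52, 53} × {ι, κ} = {(51,ι), (51,κ), (52,ι), (52,κ), (53,ι), (53,κ)}
  {51, 52, 53} × {κ, λ} = {(51,κ), (51,λ), (52,κ), (52,λ), (53,κ), (53,λ)}
  {52, 53} × {ι, κ, λ} = {(52,ι), (52,κ), (52,λ), (53,ι), (53,κ), (53,λ)}
  {51, 52, 53} × {ι, κ, λ} = {(51,ι), (51,κ), (51,λ), (52,ι), (52,κ), (52,λ), (53,ι), (53,κ), (53,λ)}
These 26 distinct sets form the basis B.
Close under arbitrary unions to get τ_{X×Y}; counting gives |τ_{X×Y}| = 108.


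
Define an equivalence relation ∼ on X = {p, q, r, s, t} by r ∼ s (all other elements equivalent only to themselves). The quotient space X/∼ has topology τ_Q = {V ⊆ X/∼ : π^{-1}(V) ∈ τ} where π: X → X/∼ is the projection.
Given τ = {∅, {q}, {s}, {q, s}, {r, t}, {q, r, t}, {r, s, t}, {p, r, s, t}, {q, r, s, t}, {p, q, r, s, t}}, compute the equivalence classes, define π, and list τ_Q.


X/∼ = {[p], [q], [r=s], [t]}; |τ_Q| = 6.

Equivalence classes: [p], [q], [r=s], [t].
Quotient map π: X → X/∼ sends p ↦ [p], q ↦ [q], r ↦ [r=s], s ↦ [r=s], t ↦ [t].
For each subset V ⊆ X/∼, compute π^{-1}(V) ⊆ X and check whether π^{-1}(V) ∈ τ. V is open in τ_Q iff π^{-1}(V) ∈ τ.
  V = {}: π^{-1}(V) = ∅ ∈ τ ✓.
  V = {[p]}: π^{-1}(V) = {p} ∉ τ ✗.
  V = {[q]}: π^{-1}(V) = {q} ∈ τ ✓.
  V = {[p], [q]}: π^{-1}(V) = {p, q} ∉ τ ✗.
  V = {[r=s]}: π^{-1}(V) = {r, s} ∉ τ ✗.
  V = {[p], [r=s]}: π^{-1}(V) = {p, r, s} ∉ τ ✗.
  V = {[q], [r=s]}: π^{-1}(V) = {q, r, s} ∉ τ ✗.
  V = {[p], [q], [r=s]}: π^{-1}(V) = {p, q, r, s} ∉ τ ✗.
  V = {[t]}: π^{-1}(V) = {t} ∉ τ ✗.
  V = {[p], [t]}: π^{-1}(V) = {p, t} ∉ τ ✗.
  V = {[q], [t]}: π^{-1}(V) = {q, t} ∉ τ ✗.
  V = {[p], [q], [t]}: π^{-1}(V) = {p, q, t} ∉ τ ✗.
  V = {[r=s], [t]}: π^{-1}(V) = {r, s, t} ∈ τ ✓.
  V = {[p], [r=s], [t]}: π^{-1}(V) = {p, r, s, t} ∈ τ ✓.
  V = {[q], [r=s], [t]}: π^{-1}(V) = {q, r, s, t} ∈ τ ✓.
  V = {[p], [q], [r=s], [t]}: π^{-1}(V) = {p, q, r, s, t} ∈ τ ✓.
Open sets in the quotient: τ_Q = {{}, {[q]}, {[r=s], [t]}, {[p], [r=s], [t]}, {[q], [r=s], [t]}, {[p], [q], [r=s], [t]}} (6 elements).


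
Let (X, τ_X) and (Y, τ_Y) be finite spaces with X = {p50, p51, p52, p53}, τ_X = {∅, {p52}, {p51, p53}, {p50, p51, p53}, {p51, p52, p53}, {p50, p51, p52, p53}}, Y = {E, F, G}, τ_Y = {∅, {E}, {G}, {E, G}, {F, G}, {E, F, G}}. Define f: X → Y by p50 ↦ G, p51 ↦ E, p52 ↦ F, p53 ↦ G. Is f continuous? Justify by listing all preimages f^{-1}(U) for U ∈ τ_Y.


f is NOT continuous.

Compute f^{-1}(U) for each U ∈ τ_Y:
  U = ∅: f^{-1}(U) = ∅ ∈ τ_X ✓.
  U = {E}: f^{-1}(U) = {p51} ∉ τ_X ✗.
  U = {G}: f^{-1}(U) = {p50, p53} ∉ τ_X ✗.
  U = {E, G}: f^{-1}(U) = {p50, p51, p53} ∈ τ_X ✓.
  U = {F, G}: f^{-1}(U) = {p50, p52, p53} ∉ τ_X ✗.
  U = {E, F, G}: f^{-1}(U) = {p50, p51, p52, p53} ∈ τ_X ✓.
Found U = {E} with f^{-1}(U) = {p51} not in τ_X. Therefore f is NOT continuous.


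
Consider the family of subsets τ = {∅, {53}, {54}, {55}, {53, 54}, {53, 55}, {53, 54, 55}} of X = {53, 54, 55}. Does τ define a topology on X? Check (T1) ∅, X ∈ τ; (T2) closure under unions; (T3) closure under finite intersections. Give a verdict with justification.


τ is NOT a topology on X.

Axiom (T1): ∅ ∈ τ? Yes; X ∈ τ? Yes.
Axiom (T2/T3): check pairwise unions and intersections of members of τ.
Counterexample for (T2): {54} ∪ {55} = {54, 55} ∉ τ. Therefore τ is NOT a topology.


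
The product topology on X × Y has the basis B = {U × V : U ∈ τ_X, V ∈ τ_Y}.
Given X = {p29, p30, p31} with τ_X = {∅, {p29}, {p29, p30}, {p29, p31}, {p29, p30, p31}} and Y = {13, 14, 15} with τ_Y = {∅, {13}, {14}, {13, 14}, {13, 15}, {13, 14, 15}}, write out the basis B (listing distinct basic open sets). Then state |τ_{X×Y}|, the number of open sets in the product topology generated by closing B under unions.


Basis B = {∅ × ∅, {p29} × {13}, {p29} × {14}, {p29} × {13, 14}, {p29} × {13, 15}, {p29, p30} × {13}, {p29, p31} × {13}, {p29, p30} × {14}, {p29, p31} × {14}, {p29} × {13, 14, 15}, {p29, p30, p31} × {13}, {p29, p30, p31} × {14}, {p29, p30} × {13, 14}, {p29, p31} × {13, 14}, {p29, p30} × {13, 15}, {p29, p31} × {13, 15}, {p29, p30} × {13, 14, 15}, {p29, p31} × {13, 14, 15}, {p29, p30, p31} × {13, 14}, {p29, p30, p31} × {13, 15}, {p29, p30, p31} × {13, 14, 15}}; |τ_{X×Y}| = 70.

Enumerate products U × V with U ∈ τ_X, V ∈ τ_Y (deduplicated):
  ∅ × ∅ = {} (∅)
  {p29} × {13} = {(p29,13)}
  {p29} × {14} = {(p29,14)}
  {p29} × {13, 14} = {(p29,13), (p29,14)}
  {p29} × {13, 15} = {(p29,13), (p29,15)}
  {p29, p30} × {13} = {(p29,13), (p30,13)}
  {p29, p31} × {13} = {(p29,13), (p31,13)}
  {p29, p30} × {14} = {(p29,14), (p30,14)}
  {p29, p31} × {14} = {(p29,14), (p31,14)}
  {p29} × {13, 14, 15} = {(p29,13), (p29,14), (p29,15)}
  {p29, p30, p31} × {13} = {(p29,13), (p30,13), (p31,13)}
  {p29, p30, p31} × {14} = {(p29,14), (p30,14), (p31,14)}
  {p29, p30} × {13, 14} = {(p29,13), (p29,14), (p30,13), (p30,14)}
  {p29, p31} × {13, 14} = {(p29,13), (p29,14), (p31,13), (p31,14)}
  {p29, p30} × {13, 15} = {(p29,13), (p29,15), (p30,13), (p30,15)}
  {p29, p31} × {13, 15} = {(p29,13), (p29,15), (p31,13), (p31,15)}
  {p29, p30} × {13, 14, 15} = {(p29,13), (p29,14), (p29,15), (p30,13), (p30,14), (p30,15)}
  {p29, p31} × {13, 14, 15} = {(p29,13), (p29,14), (p29,15), (p31,13), (p31,14), (p31,15)}
  {p29, p30, p31} × {13, 14} = {(p29,13), (p29,14), (p30,13), (p30,14), (p31,13), (p31,14)}
  {p29, p30, p31} × {13, 15} = {(p29,13), (p29,15), (p30,13), (p30,15), (p31,13), (p31,15)}
  {p29, p30, p31} × {13, 14, 15} = {(p29,13), (p29,14), (p29,15), (p30,13), (p30,14), (p30,15), (p31,13), (p31,14), (p31,15)}
These 21 distinct sets form the basis B.
Close under arbitrary unions to get τ_{X×Y}; counting gives |τ_{X×Y}| = 70.


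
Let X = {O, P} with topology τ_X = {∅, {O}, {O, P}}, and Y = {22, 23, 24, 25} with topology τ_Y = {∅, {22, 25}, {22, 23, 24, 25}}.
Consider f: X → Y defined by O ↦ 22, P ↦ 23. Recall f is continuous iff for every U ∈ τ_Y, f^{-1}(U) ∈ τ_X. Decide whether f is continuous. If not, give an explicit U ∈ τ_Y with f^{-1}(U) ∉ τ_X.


f IS continuous.

Compute f^{-1}(U) for each U ∈ τ_Y:
  U = ∅: f^{-1}(U) = ∅ ∈ τ_X ✓.
  U = {22, 25}: f^{-1}(U) = {O} ∈ τ_X ✓.
  U = {22, 23, 24, 25}: f^{-1}(U) = {O, P} ∈ τ_X ✓.
Every preimage lies in τ_X, so f IS continuous.


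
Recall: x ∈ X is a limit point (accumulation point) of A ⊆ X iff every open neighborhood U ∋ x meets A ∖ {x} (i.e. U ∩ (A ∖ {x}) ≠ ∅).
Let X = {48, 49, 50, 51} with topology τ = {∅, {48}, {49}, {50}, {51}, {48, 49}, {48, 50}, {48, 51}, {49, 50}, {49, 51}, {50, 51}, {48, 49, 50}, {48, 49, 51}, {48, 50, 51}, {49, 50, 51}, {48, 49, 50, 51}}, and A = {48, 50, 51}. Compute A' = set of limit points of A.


A' = ∅

For each x ∈ X, list the open sets U ∈ τ with x ∈ U, then check whether U ∩ (A ∖ {x}) ≠ ∅ for every such U.
  x = 48: open {48} ∋ x has {48} ∩ (A ∖ {48}) = ∅, so x is NOT a limit point.
  x = 49: open {49} ∋ x has {49} ∩ (A ∖ {49}) = ∅, so x is NOT a limit point.
  x = 50: open {50} ∋ x has {50} ∩ (A ∖ {50}) = ∅, so x is NOT a limit point.
  x = 51: open {51} ∋ x has {51} ∩ (A ∖ {51}) = ∅, so x is NOT a limit point.
Collecting: A' = ∅.


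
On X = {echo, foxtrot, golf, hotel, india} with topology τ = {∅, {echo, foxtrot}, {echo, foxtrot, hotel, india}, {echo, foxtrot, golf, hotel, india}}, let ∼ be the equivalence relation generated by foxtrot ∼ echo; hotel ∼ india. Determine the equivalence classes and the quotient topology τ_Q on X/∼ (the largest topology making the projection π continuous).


X/∼ = {[echo=foxtrot], [golf], [hotel=india]}; |τ_Q| = 4.

Equivalence classes: [echo=foxtrot], [golf], [hotel=india].
Quotient map π: X → X/∼ sends echo ↦ [echo=foxtrot], foxtrot ↦ [echo=foxtrot], golf ↦ [golf], hotel ↦ [hotel=india], india ↦ [hotel=india].
For each subset V ⊆ X/∼, compute π^{-1}(V) ⊆ X and check whether π^{-1}(V) ∈ τ. V is open in τ_Q iff π^{-1}(V) ∈ τ.
  V = {}: π^{-1}(V) = ∅ ∈ τ ✓.
  V = {[echo=foxtrot]}: π^{-1}(V) = {echo, foxtrot} ∈ τ ✓.
  V = {[golf]}: π^{-1}(V) = {golf} ∉ τ ✗.
  V = {[echo=foxtrot], [golf]}: π^{-1}(V) = {echo, foxtrot, golf} ∉ τ ✗.
  V = {[hotel=india]}: π^{-1}(V) = {hotel, india} ∉ τ ✗.
  V = {[echo=foxtrot], [hotel=india]}: π^{-1}(V) = {echo, foxtrot, hotel, india} ∈ τ ✓.
  V = {[golf], [hotel=india]}: π^{-1}(V) = {golf, hotel, india} ∉ τ ✗.
  V = {[echo=foxtrot], [golf], [hotel=india]}: π^{-1}(V) = {echo, foxtrot, golf, hotel, india} ∈ τ ✓.
Open sets in the quotient: τ_Q = {{}, {[echo=foxtrot]}, {[echo=foxtrot], [hotel=india]}, {[echo=foxtrot], [golf], [hotel=india]}} (4 elements).


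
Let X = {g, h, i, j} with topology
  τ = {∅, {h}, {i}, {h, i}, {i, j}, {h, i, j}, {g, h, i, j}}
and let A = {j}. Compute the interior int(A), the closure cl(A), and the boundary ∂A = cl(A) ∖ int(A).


int(A) = ∅, cl(A) = {g, j}, ∂A = {g, j}.

Closed sets in (X, τ) are complements of opens:
  closed(X, τ) = {∅, {g}, {g, h}, {g, j}, {g, h, j}, {g, i, j}, {g, h, i, j}}.
int(A) = ⋃ {U ∈ τ : U ⊆ A}. Opens contained in A: ∅.
Taking the union of these: int(A) = ∅.
cl(A) = ⋂ {C closed : A ⊆ C}. Closed sets containing A: {g, j}, {g, h, j}, {g, i, j}, {g, h, i, j}.
Intersecting these: cl(A) = {g, j}.
∂A = cl(A) ∖ int(A) = {g, j} ∖ ∅ = {g, j}.


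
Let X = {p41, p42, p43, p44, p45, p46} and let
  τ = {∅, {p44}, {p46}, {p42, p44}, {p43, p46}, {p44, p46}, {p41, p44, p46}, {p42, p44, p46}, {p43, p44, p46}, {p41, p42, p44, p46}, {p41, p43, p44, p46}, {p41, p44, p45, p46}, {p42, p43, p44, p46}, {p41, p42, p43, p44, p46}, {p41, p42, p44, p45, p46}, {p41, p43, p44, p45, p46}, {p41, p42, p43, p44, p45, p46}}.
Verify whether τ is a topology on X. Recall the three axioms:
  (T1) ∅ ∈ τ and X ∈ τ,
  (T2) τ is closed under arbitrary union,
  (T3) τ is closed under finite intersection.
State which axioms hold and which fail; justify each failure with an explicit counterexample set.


τ IS a topology on X.

Axiom (T1): ∅ ∈ τ? Yes; X ∈ τ? Yes.
Axiom (T2/T3): check pairwise unions and intersections of members of τ.
All pairwise intersections and unions checked — each lies in τ. Therefore τ satisfies (T1), (T2), (T3): it IS a topology on X.


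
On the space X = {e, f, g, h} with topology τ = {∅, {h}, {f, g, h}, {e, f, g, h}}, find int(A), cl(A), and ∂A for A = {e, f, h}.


int(A) = {h}, cl(A) = {e, f, g, h}, ∂A = {e, f, g}.

Closed sets in (X, τ) are complements of opens:
  closed(X, τ) = {∅, {e}, {e, f, g}, {e, f, g, h}}.
int(A) = ⋃ {U ∈ τ : U ⊆ A}. Opens contained in A: ∅, {h}.
Taking the union of these: int(A) = {h}.
cl(A) = ⋂ {C closed : A ⊆ C}. Closed sets containing A: {e, f, g, h}.
Intersecting these: cl(A) = {e, f, g, h}.
∂A = cl(A) ∖ int(A) = {e, f, g, h} ∖ {h} = {e, f, g}.


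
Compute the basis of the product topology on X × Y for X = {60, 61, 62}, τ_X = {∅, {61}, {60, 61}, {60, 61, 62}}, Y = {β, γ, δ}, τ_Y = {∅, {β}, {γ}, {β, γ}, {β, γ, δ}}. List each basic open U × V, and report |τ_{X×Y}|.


Basis B = {∅ × ∅, {61} × {β}, {61} × {γ}, {60, 61} × {β}, {60, 61} × {γ}, {61} × {β, γ}, {60, 61, 62} × {β}, {60, 61, 62} × {γ}, {61} × {β, γ, δ}, {60, 61} × {β, γ}, {60, 61} × {β, γ, δ}, {60, 61, 62} × {β, γ}, {60, 61, 62} × {β, γ, δ}}; |τ_{X×Y}| = 30.

Enumerate products U × V with U ∈ τ_X, V ∈ τ_Y (deduplicated):
  ∅ × ∅ = {} (∅)
  {61} × {β} = {(61,β)}
  {61} × {γ} = {(61,γ)}
  {60, 61} × {β} = {(60,β), (61,β)}
  {60, 61} × {γ} = {(60,γ), (61,γ)}
  {61} × {β, γ} = {(61,β), (61,γ)}
  {60, 61, 62} × {β} = {(60,β), (61,β), (62,β)}
  {60, 61, 62} × {γ} = {(60,γ), (61,γ), (62,γ)}
  {61} × {β, γ, δ} = {(61,β), (61,γ), (61,δ)}
  {60, 61} × {β, γ} = {(60,β), (60,γ), (61,β), (61,γ)}
  {60, 61} × {β, γ, δ} = {(60,β), (60,γ), (60,δ), (61,β), (61,γ), (61,δ)}
  {60, 61, 62} × {β, γ} = {(60,β), (60,γ), (61,β), (61,γ), (62,β), (62,γ)}
  {60, 61, 62} × {β, γ, δ} = {(60,β), (60,γ), (60,δ), (61,β), (61,γ), (61,δ), (62,β), (62,γ), (62,δ)}
These 13 distinct sets form the basis B.
Close under arbitrary unions to get τ_{X×Y}; counting gives |τ_{X×Y}| = 30.


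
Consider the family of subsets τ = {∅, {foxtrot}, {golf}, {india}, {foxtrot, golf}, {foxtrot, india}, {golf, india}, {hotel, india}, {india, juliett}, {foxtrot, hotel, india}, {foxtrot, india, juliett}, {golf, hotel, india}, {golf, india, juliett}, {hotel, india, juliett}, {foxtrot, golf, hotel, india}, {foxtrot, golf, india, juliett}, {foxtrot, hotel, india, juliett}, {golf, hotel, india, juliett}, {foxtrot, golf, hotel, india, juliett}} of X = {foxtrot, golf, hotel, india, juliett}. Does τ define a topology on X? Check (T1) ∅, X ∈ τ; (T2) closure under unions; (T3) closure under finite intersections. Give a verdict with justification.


τ is NOT a topology on X.

Axiom (T1): ∅ ∈ τ? Yes; X ∈ τ? Yes.
Axiom (T2/T3): check pairwise unions and intersections of members of τ.
Counterexample for (T2): {foxtrot} ∪ {golf, india} = {foxtrot, golf, india} ∉ τ. Therefore τ is NOT a topology.


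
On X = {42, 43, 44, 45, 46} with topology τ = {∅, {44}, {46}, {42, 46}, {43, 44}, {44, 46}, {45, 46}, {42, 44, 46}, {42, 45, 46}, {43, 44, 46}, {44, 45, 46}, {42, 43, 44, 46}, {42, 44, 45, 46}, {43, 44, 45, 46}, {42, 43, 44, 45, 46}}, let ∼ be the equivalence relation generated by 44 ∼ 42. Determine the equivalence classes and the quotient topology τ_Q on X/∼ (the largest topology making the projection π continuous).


X/∼ = {[42=44], [43], [45], [46]}; |τ_Q| = 7.

Equivalence classes: [42=44], [43], [45], [46].
Quotient map π: X → X/∼ sends 42 ↦ [42=44], 43 ↦ [43], 44 ↦ [42=44], 45 ↦ [45], 46 ↦ [46].
For each subset V ⊆ X/∼, compute π^{-1}(V) ⊆ X and check whether π^{-1}(V) ∈ τ. V is open in τ_Q iff π^{-1}(V) ∈ τ.
  V = {}: π^{-1}(V) = ∅ ∈ τ ✓.
  V = {[42=44]}: π^{-1}(V) = {42, 44} ∉ τ ✗.
  V = {[43]}: π^{-1}(V) = {43} ∉ τ ✗.
  V = {[42=44], [43]}: π^{-1}(V) = {42, 43, 44} ∉ τ ✗.
  V = {[45]}: π^{-1}(V) = {45} ∉ τ ✗.
  V = {[42=44], [45]}: π^{-1}(V) = {42, 44, 45} ∉ τ ✗.
  V = {[43], [45]}: π^{-1}(V) = {43, 45} ∉ τ ✗.
  V = {[42=44], [43], [45]}: π^{-1}(V) = {42, 43, 44, 45} ∉ τ ✗.
  V = {[46]}: π^{-1}(V) = {46} ∈ τ ✓.
  V = {[42=44], [46]}: π^{-1}(V) = {42, 44, 46} ∈ τ ✓.
  V = {[43], [46]}: π^{-1}(V) = {43, 46} ∉ τ ✗.
  V = {[42=44], [43], [46]}: π^{-1}(V) = {42, 43, 44, 46} ∈ τ ✓.
  V = {[45], [46]}: π^{-1}(V) = {45, 46} ∈ τ ✓.
  V = {[42=44], [45], [46]}: π^{-1}(V) = {42, 44, 45, 46} ∈ τ ✓.
  V = {[43], [45], [46]}: π^{-1}(V) = {43, 45, 46} ∉ τ ✗.
  V = {[42=44], [43], [45], [46]}: π^{-1}(V) = {42, 43, 44, 45, 46} ∈ τ ✓.
Open sets in the quotient: τ_Q = {{}, {[46]}, {[42=44], [46]}, {[42=44], [43], [46]}, {[45], [46]}, {[42=44], [45], [46]}, {[42=44], [43], [45], [46]}} (7 elements).


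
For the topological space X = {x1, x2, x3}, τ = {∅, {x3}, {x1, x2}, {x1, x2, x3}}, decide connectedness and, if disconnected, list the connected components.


(X, τ) is disconnected; components = [{x3}, {x1, x2}].

Find clopen sets (U ∈ τ with X ∖ U ∈ τ):
  U = ∅, X ∖ U = {x1, x2, x3} — both open, so U is clopen.
  U = {x3}, X ∖ U = {x1, x2} — both open, so U is clopen.
  U = {x1, x2}, X ∖ U = {x3} — both open, so U is clopen.
  U = {x1, x2, x3}, X ∖ U = ∅ — both open, so U is clopen.
Nontrivial clopen(s) exist: e.g. {x1, x2}. So (X, τ) is disconnected.
Compute connected components by grouping points that agree on all clopens:
  component: {x3}
  component: {x1, x2}


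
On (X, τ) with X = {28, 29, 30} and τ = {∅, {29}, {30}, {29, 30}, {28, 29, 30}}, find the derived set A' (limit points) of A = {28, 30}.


A' = {28}

For each x ∈ X, list the open sets U ∈ τ with x ∈ U, then check whether U ∩ (A ∖ {x}) ≠ ∅ for every such U.
  x = 28: opens ∋ x are {28, 29, 30}; each meets A ∖ {28}, so x IS a limit point.
  x = 29: open {29} ∋ x has {29} ∩ (A ∖ {29}) = ∅, so x is NOT a limit point.
  x = 30: open {30} ∋ x has {30} ∩ (A ∖ {30}) = ∅, so x is NOT a limit point.
Collecting: A' = {28}.


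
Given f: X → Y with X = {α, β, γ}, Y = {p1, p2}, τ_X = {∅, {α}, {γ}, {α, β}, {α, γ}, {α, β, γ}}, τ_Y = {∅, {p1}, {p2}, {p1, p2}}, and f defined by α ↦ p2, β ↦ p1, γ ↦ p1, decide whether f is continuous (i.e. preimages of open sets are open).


f is NOT continuous.

Compute f^{-1}(U) for each U ∈ τ_Y:
  U = ∅: f^{-1}(U) = ∅ ∈ τ_X ✓.
  U = {p1}: f^{-1}(U) = {β, γ} ∉ τ_X ✗.
  U = {p2}: f^{-1}(U) = {α} ∈ τ_X ✓.
  U = {p1, p2}: f^{-1}(U) = {α, β, γ} ∈ τ_X ✓.
Found U = {p1} with f^{-1}(U) = {β, γ} not in τ_X. Therefore f is NOT continuous.


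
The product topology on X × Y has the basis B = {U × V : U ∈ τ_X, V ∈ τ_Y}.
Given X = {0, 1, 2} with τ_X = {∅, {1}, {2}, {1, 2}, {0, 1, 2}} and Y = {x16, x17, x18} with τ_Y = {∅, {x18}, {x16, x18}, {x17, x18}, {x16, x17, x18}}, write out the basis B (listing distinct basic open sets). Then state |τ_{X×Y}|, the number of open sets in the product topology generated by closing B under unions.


Basis B = {∅ × ∅, {1} × {x18}, {2} × {x18}, {1} × {x16, x18}, {1} × {x17, x18}, {1, 2} × {x18}, {2} × {x16, x18}, {2} × {x17, x18}, {0, 1, 2} × {x18}, {1} × {x16, x17, x18}, {2} × {x16, x17, x18}, {1, 2} × {x16, x18}, {1, 2} × {x17, x18}, {0, 1, 2} × {x16, x18}, {0, 1, 2} × {x17, x18}, {1, 2} × {x16, x17, x18}, {0, 1, 2} × {x16, x17, x18}}; |τ_{X×Y}| = 50.

Enumerate products U × V with U ∈ τ_X, V ∈ τ_Y (deduplicated):
  ∅ × ∅ = {} (∅)
  {1} × {x18} = {(1,x18)}
  {2} × {x18} = {(2,x18)}
  {1} × {x16, x18} = {(1,x16), (1,x18)}
  {1} × {x17, x18} = {(1,x17), (1,x18)}
  {1, 2} × {x18} = {(1,x18), (2,x18)}
  {2} × {x16, x18} = {(2,x16), (2,x18)}
  {2} × {x17, x18} = {(2,x17), (2,x18)}
  {0, 1, 2} × {x18} = {(0,x18), (1,x18), (2,x18)}
  {1} × {x16, x17, x18} = {(1,x16), (1,x17), (1,x18)}
  {2} × {x16, x17, x18} = {(2,x16), (2,x17), (2,x18)}
  {1, 2} × {x16, x18} = {(1,x16), (1,x18), (2,x16), (2,x18)}
  {1, 2} × {x17, x18} = {(1,x17), (1,x18), (2,x17), (2,x18)}
  {0, 1, 2} × {x16, x18} = {(0,x16), (0,x18), (1,x16), (1,x18), (2,x16), (2,x18)}
  {0, 1, 2} × {x17, x18} = {(0,x17), (0,x18), (1,x17), (1,x18), (2,x17), (2,x18)}
  {1, 2} × {x16, x17, x18} = {(1,x16), (1,x17), (1,x18), (2,x16), (2,x17), (2,x18)}
  {0, 1, 2} × {x16, x17, x18} = {(0,x16), (0,x17), (0,x18), (1,x16), (1,x17), (1,x18), (2,x16), (2,x17), (2,x18)}
These 17 distinct sets form the basis B.
Close under arbitrary unions to get τ_{X×Y}; counting gives |τ_{X×Y}| = 50.


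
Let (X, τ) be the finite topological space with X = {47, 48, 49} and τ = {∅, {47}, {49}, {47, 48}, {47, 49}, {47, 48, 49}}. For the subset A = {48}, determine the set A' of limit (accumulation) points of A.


A' = ∅

For each x ∈ X, list the open sets U ∈ τ with x ∈ U, then check whether U ∩ (A ∖ {x}) ≠ ∅ for every such U.
  x = 47: open {47} ∋ x has {47} ∩ (A ∖ {47}) = ∅, so x is NOT a limit point.
  x = 48: open {47, 48} ∋ x has {47, 48} ∩ (A ∖ {48}) = ∅, so x is NOT a limit point.
  x = 49: open {49} ∋ x has {49} ∩ (A ∖ {49}) = ∅, so x is NOT a limit point.
Collecting: A' = ∅.


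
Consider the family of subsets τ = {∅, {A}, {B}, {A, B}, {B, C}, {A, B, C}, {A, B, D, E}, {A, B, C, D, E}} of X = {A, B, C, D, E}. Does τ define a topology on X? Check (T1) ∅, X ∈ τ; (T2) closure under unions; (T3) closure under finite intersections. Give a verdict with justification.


τ IS a topology on X.

Axiom (T1): ∅ ∈ τ? Yes; X ∈ τ? Yes.
Axiom (T2/T3): check pairwise unions and intersections of members of τ.
All pairwise intersections and unions checked — each lies in τ. Therefore τ satisfies (T1), (T2), (T3): it IS a topology on X.


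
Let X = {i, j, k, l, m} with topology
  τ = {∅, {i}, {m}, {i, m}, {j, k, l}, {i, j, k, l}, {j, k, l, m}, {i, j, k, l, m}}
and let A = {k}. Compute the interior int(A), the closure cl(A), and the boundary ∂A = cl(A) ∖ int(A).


int(A) = ∅, cl(A) = {j, k, l}, ∂A = {j, k, l}.

Closed sets in (X, τ) are complements of opens:
  closed(X, τ) = {∅, {i}, {m}, {i, m}, {j, k, l}, {i, j, k, l}, {j, k, l, m}, {i, j, k, l, m}}.
int(A) = ⋃ {U ∈ τ : U ⊆ A}. Opens contained in A: ∅.
Taking the union of these: int(A) = ∅.
cl(A) = ⋂ {C closed : A ⊆ C}. Closed sets containing A: {j, k, l}, {i, j, k, l}, {j, k, l, m}, {i, j, k, l, m}.
Intersecting these: cl(A) = {j, k, l}.
∂A = cl(A) ∖ int(A) = {j, k, l} ∖ ∅ = {j, k, l}.


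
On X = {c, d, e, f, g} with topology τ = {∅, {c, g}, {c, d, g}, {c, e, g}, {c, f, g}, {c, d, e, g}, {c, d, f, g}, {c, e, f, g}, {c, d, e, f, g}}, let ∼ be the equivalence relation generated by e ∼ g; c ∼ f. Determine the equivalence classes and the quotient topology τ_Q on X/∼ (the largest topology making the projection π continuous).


X/∼ = {[c=f], [d], [e=g]}; |τ_Q| = 3.

Equivalence classes: [c=f], [d], [e=g].
Quotient map π: X → X/∼ sends c ↦ [c=f], d ↦ [d], e ↦ [e=g], f ↦ [c=f], g ↦ [e=g].
For each subset V ⊆ X/∼, compute π^{-1}(V) ⊆ X and check whether π^{-1}(V) ∈ τ. V is open in τ_Q iff π^{-1}(V) ∈ τ.
  V = {}: π^{-1}(V) = ∅ ∈ τ ✓.
  V = {[c=f]}: π^{-1}(V) = {c, f} ∉ τ ✗.
  V = {[d]}: π^{-1}(V) = {d} ∉ τ ✗.
  V = {[c=f], [d]}: π^{-1}(V) = {c, d, f} ∉ τ ✗.
  V = {[e=g]}: π^{-1}(V) = {e, g} ∉ τ ✗.
  V = {[c=f], [e=g]}: π^{-1}(V) = {c, e, f, g} ∈ τ ✓.
  V = {[d], [e=g]}: π^{-1}(V) = {d, e, g} ∉ τ ✗.
  V = {[c=f], [d], [e=g]}: π^{-1}(V) = {c, d, e, f, g} ∈ τ ✓.
Open sets in the quotient: τ_Q = {{}, {[c=f], [e=g]}, {[c=f], [d], [e=g]}} (3 elements).


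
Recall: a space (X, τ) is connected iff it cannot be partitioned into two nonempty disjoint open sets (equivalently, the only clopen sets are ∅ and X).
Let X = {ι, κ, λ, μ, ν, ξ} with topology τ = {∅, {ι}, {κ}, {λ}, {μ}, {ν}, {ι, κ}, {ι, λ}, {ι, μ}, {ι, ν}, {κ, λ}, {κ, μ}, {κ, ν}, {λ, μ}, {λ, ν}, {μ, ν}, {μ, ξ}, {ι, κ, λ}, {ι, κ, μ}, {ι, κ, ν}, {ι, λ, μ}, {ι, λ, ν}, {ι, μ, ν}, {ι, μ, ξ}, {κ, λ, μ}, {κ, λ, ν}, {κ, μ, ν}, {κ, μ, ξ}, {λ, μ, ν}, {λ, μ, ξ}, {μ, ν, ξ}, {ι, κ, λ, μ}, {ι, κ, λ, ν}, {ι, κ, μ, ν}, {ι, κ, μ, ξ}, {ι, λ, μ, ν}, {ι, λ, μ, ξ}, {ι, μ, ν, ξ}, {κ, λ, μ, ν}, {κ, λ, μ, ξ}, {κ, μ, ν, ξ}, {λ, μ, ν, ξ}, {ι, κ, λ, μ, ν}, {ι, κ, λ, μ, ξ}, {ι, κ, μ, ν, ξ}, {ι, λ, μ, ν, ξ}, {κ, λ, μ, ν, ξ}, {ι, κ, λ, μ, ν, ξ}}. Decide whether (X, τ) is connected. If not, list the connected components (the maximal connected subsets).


(X, τ) is disconnected; components = [{ι}, {κ}, {λ}, {ν}, {μ, ξ}].

Find clopen sets (U ∈ τ with X ∖ U ∈ τ):
  U = ∅, X ∖ U = {ι, κ, λ, μ, ν, ξ} — both open, so U is clopen.
  U = {ι}, X ∖ U = {κ, λ, μ, ν, ξ} — both open, so U is clopen.
  U = {κ}, X ∖ U = {ι, λ, μ, ν, ξ} — both open, so U is clopen.
  U = {λ}, X ∖ U = {ι, κ, μ, ν, ξ} — both open, so U is clopen.
  U = {ν}, X ∖ U = {ι, κ, λ, μ, ξ} — both open, so U is clopen.
  U = {ι, κ}, X ∖ U = {λ, μ, ν, ξ} — both open, so U is clopen.
  U = {ι, λ}, X ∖ U = {κ, μ, ν, ξ} — both open, so U is clopen.
  U = {ι, ν}, X ∖ U = {κ, λ, μ, ξ} — both open, so U is clopen.
  U = {κ, λ}, X ∖ U = {ι, μ, ν, ξ} — both open, so U is clopen.
  U = {κ, ν}, X ∖ U = {ι, λ, μ, ξ} — both open, so U is clopen.
  U = {λ, ν}, X ∖ U = {ι, κ, μ, ξ} — both open, so U is clopen.
  U = {μ, ξ}, X ∖ U = {ι, κ, λ, ν} — both open, so U is clopen.
  U = {ι, κ, λ}, X ∖ U = {μ, ν, ξ} — both open, so U is clopen.
  U = {ι, κ, ν}, X ∖ U = {λ, μ, ξ} — both open, so U is clopen.
  U = {ι, λ, ν}, X ∖ U = {κ, μ, ξ} — both open, so U is clopen.
  U = {ι, μ, ξ}, X ∖ U = {κ, λ, ν} — both open, so U is clopen.
  U = {κ, λ, ν}, X ∖ U = {ι, μ, ξ} — both open, so U is clopen.
  U = {κ, μ, ξ}, X ∖ U = {ι, λ, ν} — both open, so U is clopen.
  U = {λ, μ, ξ}, X ∖ U = {ι, κ, ν} — both open, so U is clopen.
  U = {μ, ν, ξ}, X ∖ U = {ι, κ, λ} — both open, so U is clopen.
  U = {ι, κ, λ, ν}, X ∖ U = {μ, ξ} — both open, so U is clopen.
  U = {ι, κ, μ, ξ}, X ∖ U = {λ, ν} — both open, so U is clopen.
  U = {ι, λ, μ, ξ}, X ∖ U = {κ, ν} — both open, so U is clopen.
  U = {ι, μ, ν, ξ}, X ∖ U = {κ, λ} — both open, so U is clopen.
  U = {κ, λ, μ, ξ}, X ∖ U = {ι, ν} — both open, so U is clopen.
  U = {κ, μ, ν, ξ}, X ∖ U = {ι, λ} — both open, so U is clopen.
  U = {λ, μ, ν, ξ}, X ∖ U = {ι, κ} — both open, so U is clopen.
  U = {ι, κ, λ, μ, ξ}, X ∖ U = {ν} — both open, so U is clopen.
  U = {ι, κ, μ, ν, ξ}, X ∖ U = {λ} — both open, so U is clopen.
  U = {ι, λ, μ, ν, ξ}, X ∖ U = {κ} — both open, so U is clopen.
  U = {κ, λ, μ, ν, ξ}, X ∖ U = {ι} — both open, so U is clopen.
  U = {ι, κ, λ, μ, ν, ξ}, X ∖ U = ∅ — both open, so U is clopen.
Nontrivial clopen(s) exist: e.g. {κ, λ, ν}. So (X, τ) is disconnected.
Compute connected components by grouping points that agree on all clopens:
  component: {ι}
  component: {κ}
  component: {λ}
  component: {ν}
  component: {μ, ξ}
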